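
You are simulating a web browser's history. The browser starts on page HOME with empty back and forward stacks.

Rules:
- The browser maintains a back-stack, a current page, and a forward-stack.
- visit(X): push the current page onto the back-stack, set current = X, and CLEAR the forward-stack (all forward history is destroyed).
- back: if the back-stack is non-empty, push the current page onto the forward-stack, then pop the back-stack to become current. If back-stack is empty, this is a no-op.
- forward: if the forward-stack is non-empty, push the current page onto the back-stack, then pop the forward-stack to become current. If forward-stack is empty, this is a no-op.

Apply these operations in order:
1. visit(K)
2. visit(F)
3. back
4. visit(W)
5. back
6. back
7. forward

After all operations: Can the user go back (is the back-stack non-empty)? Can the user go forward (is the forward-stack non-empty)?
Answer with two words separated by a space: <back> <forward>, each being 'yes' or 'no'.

Answer: yes yes

Derivation:
After 1 (visit(K)): cur=K back=1 fwd=0
After 2 (visit(F)): cur=F back=2 fwd=0
After 3 (back): cur=K back=1 fwd=1
After 4 (visit(W)): cur=W back=2 fwd=0
After 5 (back): cur=K back=1 fwd=1
After 6 (back): cur=HOME back=0 fwd=2
After 7 (forward): cur=K back=1 fwd=1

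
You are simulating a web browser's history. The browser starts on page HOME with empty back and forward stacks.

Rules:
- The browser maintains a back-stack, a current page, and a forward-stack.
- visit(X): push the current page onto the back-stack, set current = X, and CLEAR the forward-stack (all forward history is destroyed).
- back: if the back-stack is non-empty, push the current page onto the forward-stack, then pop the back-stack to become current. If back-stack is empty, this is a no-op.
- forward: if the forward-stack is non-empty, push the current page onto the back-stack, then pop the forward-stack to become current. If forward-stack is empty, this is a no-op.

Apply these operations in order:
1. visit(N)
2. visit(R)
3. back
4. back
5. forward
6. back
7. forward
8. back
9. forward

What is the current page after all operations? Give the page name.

After 1 (visit(N)): cur=N back=1 fwd=0
After 2 (visit(R)): cur=R back=2 fwd=0
After 3 (back): cur=N back=1 fwd=1
After 4 (back): cur=HOME back=0 fwd=2
After 5 (forward): cur=N back=1 fwd=1
After 6 (back): cur=HOME back=0 fwd=2
After 7 (forward): cur=N back=1 fwd=1
After 8 (back): cur=HOME back=0 fwd=2
After 9 (forward): cur=N back=1 fwd=1

Answer: N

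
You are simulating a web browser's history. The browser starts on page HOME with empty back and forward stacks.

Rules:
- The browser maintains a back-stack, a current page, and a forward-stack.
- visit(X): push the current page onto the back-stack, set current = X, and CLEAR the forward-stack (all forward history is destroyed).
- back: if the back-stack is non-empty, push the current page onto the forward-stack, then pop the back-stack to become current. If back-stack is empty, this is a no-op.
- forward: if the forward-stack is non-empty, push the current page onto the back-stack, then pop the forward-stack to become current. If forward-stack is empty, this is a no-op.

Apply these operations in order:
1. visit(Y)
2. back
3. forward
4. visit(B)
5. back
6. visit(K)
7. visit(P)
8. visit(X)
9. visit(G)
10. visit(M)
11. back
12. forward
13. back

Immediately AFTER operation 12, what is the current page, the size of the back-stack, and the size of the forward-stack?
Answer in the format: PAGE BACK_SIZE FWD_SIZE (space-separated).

After 1 (visit(Y)): cur=Y back=1 fwd=0
After 2 (back): cur=HOME back=0 fwd=1
After 3 (forward): cur=Y back=1 fwd=0
After 4 (visit(B)): cur=B back=2 fwd=0
After 5 (back): cur=Y back=1 fwd=1
After 6 (visit(K)): cur=K back=2 fwd=0
After 7 (visit(P)): cur=P back=3 fwd=0
After 8 (visit(X)): cur=X back=4 fwd=0
After 9 (visit(G)): cur=G back=5 fwd=0
After 10 (visit(M)): cur=M back=6 fwd=0
After 11 (back): cur=G back=5 fwd=1
After 12 (forward): cur=M back=6 fwd=0

M 6 0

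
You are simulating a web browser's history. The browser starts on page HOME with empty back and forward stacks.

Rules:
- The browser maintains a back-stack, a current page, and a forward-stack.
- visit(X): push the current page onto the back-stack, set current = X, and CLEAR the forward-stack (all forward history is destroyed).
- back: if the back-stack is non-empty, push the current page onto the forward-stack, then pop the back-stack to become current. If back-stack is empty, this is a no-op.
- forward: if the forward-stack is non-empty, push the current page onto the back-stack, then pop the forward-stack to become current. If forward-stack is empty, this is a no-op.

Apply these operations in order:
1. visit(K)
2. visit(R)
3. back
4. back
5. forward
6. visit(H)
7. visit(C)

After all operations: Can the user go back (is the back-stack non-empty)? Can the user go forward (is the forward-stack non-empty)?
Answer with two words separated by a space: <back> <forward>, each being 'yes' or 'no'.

After 1 (visit(K)): cur=K back=1 fwd=0
After 2 (visit(R)): cur=R back=2 fwd=0
After 3 (back): cur=K back=1 fwd=1
After 4 (back): cur=HOME back=0 fwd=2
After 5 (forward): cur=K back=1 fwd=1
After 6 (visit(H)): cur=H back=2 fwd=0
After 7 (visit(C)): cur=C back=3 fwd=0

Answer: yes no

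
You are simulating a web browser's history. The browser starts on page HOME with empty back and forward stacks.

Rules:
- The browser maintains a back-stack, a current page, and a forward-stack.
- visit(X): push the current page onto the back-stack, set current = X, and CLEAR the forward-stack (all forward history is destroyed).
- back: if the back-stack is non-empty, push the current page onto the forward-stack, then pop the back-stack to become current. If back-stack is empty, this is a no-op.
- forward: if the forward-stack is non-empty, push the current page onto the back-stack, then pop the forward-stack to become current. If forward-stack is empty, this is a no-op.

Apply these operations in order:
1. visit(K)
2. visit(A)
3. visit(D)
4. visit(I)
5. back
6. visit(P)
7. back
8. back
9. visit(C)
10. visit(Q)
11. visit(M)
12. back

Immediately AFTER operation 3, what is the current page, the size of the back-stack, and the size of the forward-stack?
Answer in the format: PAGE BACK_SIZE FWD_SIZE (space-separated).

After 1 (visit(K)): cur=K back=1 fwd=0
After 2 (visit(A)): cur=A back=2 fwd=0
After 3 (visit(D)): cur=D back=3 fwd=0

D 3 0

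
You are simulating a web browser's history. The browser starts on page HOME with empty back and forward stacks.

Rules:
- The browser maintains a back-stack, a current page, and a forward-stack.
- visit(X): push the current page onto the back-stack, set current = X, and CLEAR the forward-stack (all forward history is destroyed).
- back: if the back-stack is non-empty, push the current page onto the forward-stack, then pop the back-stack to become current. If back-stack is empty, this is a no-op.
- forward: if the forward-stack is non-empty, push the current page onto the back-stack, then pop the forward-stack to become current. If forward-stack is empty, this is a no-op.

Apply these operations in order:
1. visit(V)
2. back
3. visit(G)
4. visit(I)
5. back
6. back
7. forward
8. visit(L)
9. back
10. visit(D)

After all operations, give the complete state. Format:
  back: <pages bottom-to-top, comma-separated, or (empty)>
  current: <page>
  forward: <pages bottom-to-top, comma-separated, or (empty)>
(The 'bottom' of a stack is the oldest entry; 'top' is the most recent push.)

Answer: back: HOME,G
current: D
forward: (empty)

Derivation:
After 1 (visit(V)): cur=V back=1 fwd=0
After 2 (back): cur=HOME back=0 fwd=1
After 3 (visit(G)): cur=G back=1 fwd=0
After 4 (visit(I)): cur=I back=2 fwd=0
After 5 (back): cur=G back=1 fwd=1
After 6 (back): cur=HOME back=0 fwd=2
After 7 (forward): cur=G back=1 fwd=1
After 8 (visit(L)): cur=L back=2 fwd=0
After 9 (back): cur=G back=1 fwd=1
After 10 (visit(D)): cur=D back=2 fwd=0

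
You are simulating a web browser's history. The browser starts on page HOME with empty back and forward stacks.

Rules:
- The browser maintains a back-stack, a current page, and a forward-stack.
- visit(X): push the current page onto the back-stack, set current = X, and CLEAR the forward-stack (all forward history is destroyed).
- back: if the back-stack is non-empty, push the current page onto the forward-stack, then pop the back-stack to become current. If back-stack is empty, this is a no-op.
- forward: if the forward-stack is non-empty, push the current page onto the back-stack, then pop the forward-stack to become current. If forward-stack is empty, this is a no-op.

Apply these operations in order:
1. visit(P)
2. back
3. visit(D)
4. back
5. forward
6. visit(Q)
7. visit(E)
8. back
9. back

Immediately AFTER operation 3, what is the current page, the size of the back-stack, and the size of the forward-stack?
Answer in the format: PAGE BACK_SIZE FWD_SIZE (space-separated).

After 1 (visit(P)): cur=P back=1 fwd=0
After 2 (back): cur=HOME back=0 fwd=1
After 3 (visit(D)): cur=D back=1 fwd=0

D 1 0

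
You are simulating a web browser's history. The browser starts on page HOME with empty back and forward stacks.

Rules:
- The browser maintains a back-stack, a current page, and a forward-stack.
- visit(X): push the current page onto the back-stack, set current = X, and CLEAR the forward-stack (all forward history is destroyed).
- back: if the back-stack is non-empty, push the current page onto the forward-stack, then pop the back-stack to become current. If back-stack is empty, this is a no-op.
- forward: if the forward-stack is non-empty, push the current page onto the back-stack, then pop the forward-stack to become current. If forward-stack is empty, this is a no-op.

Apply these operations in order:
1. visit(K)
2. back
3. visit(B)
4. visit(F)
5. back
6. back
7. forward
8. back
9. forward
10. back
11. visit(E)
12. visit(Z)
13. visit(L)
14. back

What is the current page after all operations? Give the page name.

Answer: Z

Derivation:
After 1 (visit(K)): cur=K back=1 fwd=0
After 2 (back): cur=HOME back=0 fwd=1
After 3 (visit(B)): cur=B back=1 fwd=0
After 4 (visit(F)): cur=F back=2 fwd=0
After 5 (back): cur=B back=1 fwd=1
After 6 (back): cur=HOME back=0 fwd=2
After 7 (forward): cur=B back=1 fwd=1
After 8 (back): cur=HOME back=0 fwd=2
After 9 (forward): cur=B back=1 fwd=1
After 10 (back): cur=HOME back=0 fwd=2
After 11 (visit(E)): cur=E back=1 fwd=0
After 12 (visit(Z)): cur=Z back=2 fwd=0
After 13 (visit(L)): cur=L back=3 fwd=0
After 14 (back): cur=Z back=2 fwd=1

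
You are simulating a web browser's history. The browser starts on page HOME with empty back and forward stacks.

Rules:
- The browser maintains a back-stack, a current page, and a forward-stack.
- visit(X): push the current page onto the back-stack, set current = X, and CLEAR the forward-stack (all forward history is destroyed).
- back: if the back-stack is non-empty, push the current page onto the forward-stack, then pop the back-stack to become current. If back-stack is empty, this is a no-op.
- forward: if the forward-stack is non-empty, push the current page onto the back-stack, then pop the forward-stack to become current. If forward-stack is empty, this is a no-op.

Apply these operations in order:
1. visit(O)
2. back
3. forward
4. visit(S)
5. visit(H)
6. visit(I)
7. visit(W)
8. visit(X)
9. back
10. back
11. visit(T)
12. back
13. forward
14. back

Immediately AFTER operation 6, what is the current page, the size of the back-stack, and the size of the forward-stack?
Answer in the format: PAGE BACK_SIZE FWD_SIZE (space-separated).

After 1 (visit(O)): cur=O back=1 fwd=0
After 2 (back): cur=HOME back=0 fwd=1
After 3 (forward): cur=O back=1 fwd=0
After 4 (visit(S)): cur=S back=2 fwd=0
After 5 (visit(H)): cur=H back=3 fwd=0
After 6 (visit(I)): cur=I back=4 fwd=0

I 4 0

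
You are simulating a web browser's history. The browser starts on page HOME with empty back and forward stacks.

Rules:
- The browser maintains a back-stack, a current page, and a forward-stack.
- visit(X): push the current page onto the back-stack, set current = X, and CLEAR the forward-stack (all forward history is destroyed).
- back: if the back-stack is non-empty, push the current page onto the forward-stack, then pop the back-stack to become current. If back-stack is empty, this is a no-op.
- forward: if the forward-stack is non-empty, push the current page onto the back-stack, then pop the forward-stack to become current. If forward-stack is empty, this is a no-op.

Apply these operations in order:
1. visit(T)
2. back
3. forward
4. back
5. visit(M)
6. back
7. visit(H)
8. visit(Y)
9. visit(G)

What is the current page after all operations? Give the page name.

Answer: G

Derivation:
After 1 (visit(T)): cur=T back=1 fwd=0
After 2 (back): cur=HOME back=0 fwd=1
After 3 (forward): cur=T back=1 fwd=0
After 4 (back): cur=HOME back=0 fwd=1
After 5 (visit(M)): cur=M back=1 fwd=0
After 6 (back): cur=HOME back=0 fwd=1
After 7 (visit(H)): cur=H back=1 fwd=0
After 8 (visit(Y)): cur=Y back=2 fwd=0
After 9 (visit(G)): cur=G back=3 fwd=0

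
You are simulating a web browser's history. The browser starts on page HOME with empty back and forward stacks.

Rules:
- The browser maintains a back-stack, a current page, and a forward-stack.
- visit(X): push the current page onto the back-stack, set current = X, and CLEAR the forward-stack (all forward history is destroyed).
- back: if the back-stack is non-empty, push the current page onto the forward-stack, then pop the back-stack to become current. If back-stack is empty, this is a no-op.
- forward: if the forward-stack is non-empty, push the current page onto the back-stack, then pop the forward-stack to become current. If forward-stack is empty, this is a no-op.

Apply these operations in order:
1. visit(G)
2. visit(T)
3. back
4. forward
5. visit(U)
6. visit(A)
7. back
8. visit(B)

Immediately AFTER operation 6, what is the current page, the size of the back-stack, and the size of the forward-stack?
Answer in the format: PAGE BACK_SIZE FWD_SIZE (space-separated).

After 1 (visit(G)): cur=G back=1 fwd=0
After 2 (visit(T)): cur=T back=2 fwd=0
After 3 (back): cur=G back=1 fwd=1
After 4 (forward): cur=T back=2 fwd=0
After 5 (visit(U)): cur=U back=3 fwd=0
After 6 (visit(A)): cur=A back=4 fwd=0

A 4 0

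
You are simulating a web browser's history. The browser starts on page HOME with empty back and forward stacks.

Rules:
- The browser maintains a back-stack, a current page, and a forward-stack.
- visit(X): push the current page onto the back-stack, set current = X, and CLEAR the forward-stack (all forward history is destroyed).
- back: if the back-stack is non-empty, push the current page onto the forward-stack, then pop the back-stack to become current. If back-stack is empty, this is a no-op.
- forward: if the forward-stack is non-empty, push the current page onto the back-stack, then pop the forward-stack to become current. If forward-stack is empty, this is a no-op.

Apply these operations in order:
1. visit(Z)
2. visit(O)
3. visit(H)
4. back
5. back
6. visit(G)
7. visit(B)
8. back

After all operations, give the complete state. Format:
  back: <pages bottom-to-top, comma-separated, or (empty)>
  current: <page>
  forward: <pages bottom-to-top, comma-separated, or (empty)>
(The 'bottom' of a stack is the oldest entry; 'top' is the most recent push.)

Answer: back: HOME,Z
current: G
forward: B

Derivation:
After 1 (visit(Z)): cur=Z back=1 fwd=0
After 2 (visit(O)): cur=O back=2 fwd=0
After 3 (visit(H)): cur=H back=3 fwd=0
After 4 (back): cur=O back=2 fwd=1
After 5 (back): cur=Z back=1 fwd=2
After 6 (visit(G)): cur=G back=2 fwd=0
After 7 (visit(B)): cur=B back=3 fwd=0
After 8 (back): cur=G back=2 fwd=1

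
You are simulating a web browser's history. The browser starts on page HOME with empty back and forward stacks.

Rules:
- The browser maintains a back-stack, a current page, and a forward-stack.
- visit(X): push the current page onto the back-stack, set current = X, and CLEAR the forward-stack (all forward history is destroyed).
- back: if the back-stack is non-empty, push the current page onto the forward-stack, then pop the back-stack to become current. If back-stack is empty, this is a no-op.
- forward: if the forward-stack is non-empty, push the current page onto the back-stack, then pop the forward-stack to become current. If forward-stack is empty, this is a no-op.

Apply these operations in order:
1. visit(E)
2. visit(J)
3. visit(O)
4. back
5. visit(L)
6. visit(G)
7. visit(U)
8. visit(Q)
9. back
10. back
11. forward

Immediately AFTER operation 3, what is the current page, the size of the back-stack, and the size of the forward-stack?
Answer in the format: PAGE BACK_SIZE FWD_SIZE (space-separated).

After 1 (visit(E)): cur=E back=1 fwd=0
After 2 (visit(J)): cur=J back=2 fwd=0
After 3 (visit(O)): cur=O back=3 fwd=0

O 3 0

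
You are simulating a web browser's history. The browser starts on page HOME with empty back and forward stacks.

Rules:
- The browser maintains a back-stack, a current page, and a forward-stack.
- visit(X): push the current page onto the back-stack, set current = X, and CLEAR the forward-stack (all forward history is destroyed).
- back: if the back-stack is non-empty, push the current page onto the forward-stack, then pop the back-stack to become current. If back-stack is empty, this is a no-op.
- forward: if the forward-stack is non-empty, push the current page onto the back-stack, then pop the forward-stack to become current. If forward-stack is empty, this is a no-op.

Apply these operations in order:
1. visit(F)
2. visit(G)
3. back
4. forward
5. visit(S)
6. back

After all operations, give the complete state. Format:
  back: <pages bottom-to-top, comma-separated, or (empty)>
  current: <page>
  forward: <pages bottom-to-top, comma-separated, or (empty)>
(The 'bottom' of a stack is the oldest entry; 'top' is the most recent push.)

After 1 (visit(F)): cur=F back=1 fwd=0
After 2 (visit(G)): cur=G back=2 fwd=0
After 3 (back): cur=F back=1 fwd=1
After 4 (forward): cur=G back=2 fwd=0
After 5 (visit(S)): cur=S back=3 fwd=0
After 6 (back): cur=G back=2 fwd=1

Answer: back: HOME,F
current: G
forward: S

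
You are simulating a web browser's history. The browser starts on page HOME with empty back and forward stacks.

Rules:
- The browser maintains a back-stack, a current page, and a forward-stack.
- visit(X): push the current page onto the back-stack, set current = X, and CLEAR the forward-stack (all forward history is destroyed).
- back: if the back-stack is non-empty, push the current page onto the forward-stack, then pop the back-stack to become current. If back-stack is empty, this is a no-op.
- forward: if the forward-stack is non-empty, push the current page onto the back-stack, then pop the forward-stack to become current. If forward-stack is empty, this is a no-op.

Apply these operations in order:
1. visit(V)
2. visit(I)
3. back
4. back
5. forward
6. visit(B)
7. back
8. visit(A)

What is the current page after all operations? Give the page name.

Answer: A

Derivation:
After 1 (visit(V)): cur=V back=1 fwd=0
After 2 (visit(I)): cur=I back=2 fwd=0
After 3 (back): cur=V back=1 fwd=1
After 4 (back): cur=HOME back=0 fwd=2
After 5 (forward): cur=V back=1 fwd=1
After 6 (visit(B)): cur=B back=2 fwd=0
After 7 (back): cur=V back=1 fwd=1
After 8 (visit(A)): cur=A back=2 fwd=0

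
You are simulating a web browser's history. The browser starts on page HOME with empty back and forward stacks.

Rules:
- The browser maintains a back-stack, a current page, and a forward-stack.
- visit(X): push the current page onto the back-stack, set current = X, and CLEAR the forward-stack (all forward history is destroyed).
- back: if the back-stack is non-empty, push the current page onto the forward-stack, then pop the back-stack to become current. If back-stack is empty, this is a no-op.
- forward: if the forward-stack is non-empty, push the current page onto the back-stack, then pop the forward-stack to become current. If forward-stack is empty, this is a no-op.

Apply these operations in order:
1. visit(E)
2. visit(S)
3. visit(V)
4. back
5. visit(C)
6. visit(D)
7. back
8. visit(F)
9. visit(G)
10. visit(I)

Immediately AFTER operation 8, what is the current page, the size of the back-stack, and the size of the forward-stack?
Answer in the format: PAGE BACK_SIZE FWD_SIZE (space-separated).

After 1 (visit(E)): cur=E back=1 fwd=0
After 2 (visit(S)): cur=S back=2 fwd=0
After 3 (visit(V)): cur=V back=3 fwd=0
After 4 (back): cur=S back=2 fwd=1
After 5 (visit(C)): cur=C back=3 fwd=0
After 6 (visit(D)): cur=D back=4 fwd=0
After 7 (back): cur=C back=3 fwd=1
After 8 (visit(F)): cur=F back=4 fwd=0

F 4 0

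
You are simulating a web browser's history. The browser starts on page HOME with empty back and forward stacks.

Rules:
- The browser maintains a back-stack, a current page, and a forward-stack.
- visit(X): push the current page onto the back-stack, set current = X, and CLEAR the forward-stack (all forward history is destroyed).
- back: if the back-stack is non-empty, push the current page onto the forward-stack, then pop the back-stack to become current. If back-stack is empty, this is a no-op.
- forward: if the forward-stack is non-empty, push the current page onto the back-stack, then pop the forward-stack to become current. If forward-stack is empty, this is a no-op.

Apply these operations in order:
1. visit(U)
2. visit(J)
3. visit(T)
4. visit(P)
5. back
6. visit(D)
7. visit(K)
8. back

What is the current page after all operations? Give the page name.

Answer: D

Derivation:
After 1 (visit(U)): cur=U back=1 fwd=0
After 2 (visit(J)): cur=J back=2 fwd=0
After 3 (visit(T)): cur=T back=3 fwd=0
After 4 (visit(P)): cur=P back=4 fwd=0
After 5 (back): cur=T back=3 fwd=1
After 6 (visit(D)): cur=D back=4 fwd=0
After 7 (visit(K)): cur=K back=5 fwd=0
After 8 (back): cur=D back=4 fwd=1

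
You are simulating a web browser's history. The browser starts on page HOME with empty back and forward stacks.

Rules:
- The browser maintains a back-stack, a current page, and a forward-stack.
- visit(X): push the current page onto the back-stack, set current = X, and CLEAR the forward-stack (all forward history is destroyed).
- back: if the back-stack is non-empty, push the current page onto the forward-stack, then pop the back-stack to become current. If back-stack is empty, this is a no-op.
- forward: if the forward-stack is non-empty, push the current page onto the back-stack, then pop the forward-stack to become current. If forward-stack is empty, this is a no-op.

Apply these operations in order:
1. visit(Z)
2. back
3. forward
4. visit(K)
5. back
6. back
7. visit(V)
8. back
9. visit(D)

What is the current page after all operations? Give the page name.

Answer: D

Derivation:
After 1 (visit(Z)): cur=Z back=1 fwd=0
After 2 (back): cur=HOME back=0 fwd=1
After 3 (forward): cur=Z back=1 fwd=0
After 4 (visit(K)): cur=K back=2 fwd=0
After 5 (back): cur=Z back=1 fwd=1
After 6 (back): cur=HOME back=0 fwd=2
After 7 (visit(V)): cur=V back=1 fwd=0
After 8 (back): cur=HOME back=0 fwd=1
After 9 (visit(D)): cur=D back=1 fwd=0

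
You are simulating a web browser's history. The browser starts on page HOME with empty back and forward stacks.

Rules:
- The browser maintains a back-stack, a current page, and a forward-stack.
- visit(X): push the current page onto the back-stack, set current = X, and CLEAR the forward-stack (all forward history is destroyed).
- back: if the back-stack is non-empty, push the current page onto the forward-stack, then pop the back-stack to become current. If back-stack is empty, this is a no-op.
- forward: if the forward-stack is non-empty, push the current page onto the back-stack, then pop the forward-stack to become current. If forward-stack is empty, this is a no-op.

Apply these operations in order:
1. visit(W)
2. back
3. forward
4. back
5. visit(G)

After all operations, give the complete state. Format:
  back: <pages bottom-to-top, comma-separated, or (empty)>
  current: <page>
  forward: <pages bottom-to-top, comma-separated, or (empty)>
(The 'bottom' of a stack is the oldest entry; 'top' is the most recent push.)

After 1 (visit(W)): cur=W back=1 fwd=0
After 2 (back): cur=HOME back=0 fwd=1
After 3 (forward): cur=W back=1 fwd=0
After 4 (back): cur=HOME back=0 fwd=1
After 5 (visit(G)): cur=G back=1 fwd=0

Answer: back: HOME
current: G
forward: (empty)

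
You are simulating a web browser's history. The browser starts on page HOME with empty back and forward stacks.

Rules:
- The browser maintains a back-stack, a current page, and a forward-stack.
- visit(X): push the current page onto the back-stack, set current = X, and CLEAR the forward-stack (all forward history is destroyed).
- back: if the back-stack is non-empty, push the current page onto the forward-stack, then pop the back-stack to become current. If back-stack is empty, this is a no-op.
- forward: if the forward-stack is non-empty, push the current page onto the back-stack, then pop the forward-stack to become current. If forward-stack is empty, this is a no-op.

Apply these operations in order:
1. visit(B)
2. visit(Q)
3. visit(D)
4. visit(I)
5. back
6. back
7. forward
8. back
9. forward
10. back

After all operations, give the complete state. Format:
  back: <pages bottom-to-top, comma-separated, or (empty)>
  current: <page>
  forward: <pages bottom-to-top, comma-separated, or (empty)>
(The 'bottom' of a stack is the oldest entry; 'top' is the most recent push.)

Answer: back: HOME,B
current: Q
forward: I,D

Derivation:
After 1 (visit(B)): cur=B back=1 fwd=0
After 2 (visit(Q)): cur=Q back=2 fwd=0
After 3 (visit(D)): cur=D back=3 fwd=0
After 4 (visit(I)): cur=I back=4 fwd=0
After 5 (back): cur=D back=3 fwd=1
After 6 (back): cur=Q back=2 fwd=2
After 7 (forward): cur=D back=3 fwd=1
After 8 (back): cur=Q back=2 fwd=2
After 9 (forward): cur=D back=3 fwd=1
After 10 (back): cur=Q back=2 fwd=2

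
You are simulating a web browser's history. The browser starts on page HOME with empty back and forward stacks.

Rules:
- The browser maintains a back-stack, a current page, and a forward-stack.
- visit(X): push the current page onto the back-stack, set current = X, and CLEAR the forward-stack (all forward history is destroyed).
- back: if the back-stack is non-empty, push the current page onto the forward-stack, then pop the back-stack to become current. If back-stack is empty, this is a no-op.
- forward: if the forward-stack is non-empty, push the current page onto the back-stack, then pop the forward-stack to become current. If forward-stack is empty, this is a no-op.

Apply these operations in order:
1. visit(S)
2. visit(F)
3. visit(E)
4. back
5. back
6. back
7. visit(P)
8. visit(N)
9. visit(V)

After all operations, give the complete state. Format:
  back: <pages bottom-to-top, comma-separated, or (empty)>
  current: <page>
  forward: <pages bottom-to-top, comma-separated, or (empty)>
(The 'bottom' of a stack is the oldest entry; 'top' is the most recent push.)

Answer: back: HOME,P,N
current: V
forward: (empty)

Derivation:
After 1 (visit(S)): cur=S back=1 fwd=0
After 2 (visit(F)): cur=F back=2 fwd=0
After 3 (visit(E)): cur=E back=3 fwd=0
After 4 (back): cur=F back=2 fwd=1
After 5 (back): cur=S back=1 fwd=2
After 6 (back): cur=HOME back=0 fwd=3
After 7 (visit(P)): cur=P back=1 fwd=0
After 8 (visit(N)): cur=N back=2 fwd=0
After 9 (visit(V)): cur=V back=3 fwd=0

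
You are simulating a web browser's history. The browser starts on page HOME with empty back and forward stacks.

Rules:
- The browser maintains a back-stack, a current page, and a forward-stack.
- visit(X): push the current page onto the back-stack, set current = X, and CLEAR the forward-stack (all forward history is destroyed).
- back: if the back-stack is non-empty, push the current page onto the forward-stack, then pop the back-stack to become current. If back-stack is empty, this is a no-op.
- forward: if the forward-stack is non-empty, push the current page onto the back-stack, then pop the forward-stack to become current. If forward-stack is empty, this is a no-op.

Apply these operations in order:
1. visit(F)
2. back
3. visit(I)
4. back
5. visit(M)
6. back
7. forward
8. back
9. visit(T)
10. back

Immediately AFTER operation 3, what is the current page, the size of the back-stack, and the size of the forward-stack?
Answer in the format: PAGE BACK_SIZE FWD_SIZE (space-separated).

After 1 (visit(F)): cur=F back=1 fwd=0
After 2 (back): cur=HOME back=0 fwd=1
After 3 (visit(I)): cur=I back=1 fwd=0

I 1 0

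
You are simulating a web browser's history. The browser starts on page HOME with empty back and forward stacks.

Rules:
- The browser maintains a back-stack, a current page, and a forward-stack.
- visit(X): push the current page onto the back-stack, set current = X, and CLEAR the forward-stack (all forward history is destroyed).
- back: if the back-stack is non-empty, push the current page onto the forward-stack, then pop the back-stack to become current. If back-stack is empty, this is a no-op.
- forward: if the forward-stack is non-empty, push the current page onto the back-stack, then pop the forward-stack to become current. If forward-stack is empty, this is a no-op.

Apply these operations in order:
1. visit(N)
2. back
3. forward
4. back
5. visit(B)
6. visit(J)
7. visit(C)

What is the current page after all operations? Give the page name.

Answer: C

Derivation:
After 1 (visit(N)): cur=N back=1 fwd=0
After 2 (back): cur=HOME back=0 fwd=1
After 3 (forward): cur=N back=1 fwd=0
After 4 (back): cur=HOME back=0 fwd=1
After 5 (visit(B)): cur=B back=1 fwd=0
After 6 (visit(J)): cur=J back=2 fwd=0
After 7 (visit(C)): cur=C back=3 fwd=0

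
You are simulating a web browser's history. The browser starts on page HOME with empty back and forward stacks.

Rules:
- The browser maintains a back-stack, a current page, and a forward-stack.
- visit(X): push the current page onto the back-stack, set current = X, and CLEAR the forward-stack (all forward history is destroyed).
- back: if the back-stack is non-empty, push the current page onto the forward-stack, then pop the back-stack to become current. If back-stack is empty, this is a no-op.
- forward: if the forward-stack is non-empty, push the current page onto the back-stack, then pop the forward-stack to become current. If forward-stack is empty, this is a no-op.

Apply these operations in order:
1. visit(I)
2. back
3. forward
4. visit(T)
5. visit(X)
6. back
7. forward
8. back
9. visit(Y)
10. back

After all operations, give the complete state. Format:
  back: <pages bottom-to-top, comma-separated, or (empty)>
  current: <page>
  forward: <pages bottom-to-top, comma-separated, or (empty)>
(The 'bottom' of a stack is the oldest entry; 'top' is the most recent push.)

After 1 (visit(I)): cur=I back=1 fwd=0
After 2 (back): cur=HOME back=0 fwd=1
After 3 (forward): cur=I back=1 fwd=0
After 4 (visit(T)): cur=T back=2 fwd=0
After 5 (visit(X)): cur=X back=3 fwd=0
After 6 (back): cur=T back=2 fwd=1
After 7 (forward): cur=X back=3 fwd=0
After 8 (back): cur=T back=2 fwd=1
After 9 (visit(Y)): cur=Y back=3 fwd=0
After 10 (back): cur=T back=2 fwd=1

Answer: back: HOME,I
current: T
forward: Y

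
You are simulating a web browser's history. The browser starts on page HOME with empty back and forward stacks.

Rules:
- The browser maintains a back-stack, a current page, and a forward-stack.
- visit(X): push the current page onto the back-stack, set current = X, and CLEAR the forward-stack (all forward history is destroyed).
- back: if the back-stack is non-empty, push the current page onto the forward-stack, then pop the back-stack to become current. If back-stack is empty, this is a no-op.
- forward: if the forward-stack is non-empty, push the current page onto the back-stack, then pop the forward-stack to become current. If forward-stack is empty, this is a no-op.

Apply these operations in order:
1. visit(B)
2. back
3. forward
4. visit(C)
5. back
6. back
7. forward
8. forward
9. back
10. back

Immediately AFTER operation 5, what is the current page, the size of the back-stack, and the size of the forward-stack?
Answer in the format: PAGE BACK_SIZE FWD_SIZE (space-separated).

After 1 (visit(B)): cur=B back=1 fwd=0
After 2 (back): cur=HOME back=0 fwd=1
After 3 (forward): cur=B back=1 fwd=0
After 4 (visit(C)): cur=C back=2 fwd=0
After 5 (back): cur=B back=1 fwd=1

B 1 1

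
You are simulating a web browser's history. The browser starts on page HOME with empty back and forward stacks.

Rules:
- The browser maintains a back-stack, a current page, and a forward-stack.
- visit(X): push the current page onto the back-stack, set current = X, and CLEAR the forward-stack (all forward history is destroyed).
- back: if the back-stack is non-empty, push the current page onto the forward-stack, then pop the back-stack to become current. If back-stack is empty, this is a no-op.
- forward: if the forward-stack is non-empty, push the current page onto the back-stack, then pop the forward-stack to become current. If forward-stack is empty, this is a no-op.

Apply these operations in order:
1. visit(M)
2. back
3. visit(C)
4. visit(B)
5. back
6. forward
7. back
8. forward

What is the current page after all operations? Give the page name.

Answer: B

Derivation:
After 1 (visit(M)): cur=M back=1 fwd=0
After 2 (back): cur=HOME back=0 fwd=1
After 3 (visit(C)): cur=C back=1 fwd=0
After 4 (visit(B)): cur=B back=2 fwd=0
After 5 (back): cur=C back=1 fwd=1
After 6 (forward): cur=B back=2 fwd=0
After 7 (back): cur=C back=1 fwd=1
After 8 (forward): cur=B back=2 fwd=0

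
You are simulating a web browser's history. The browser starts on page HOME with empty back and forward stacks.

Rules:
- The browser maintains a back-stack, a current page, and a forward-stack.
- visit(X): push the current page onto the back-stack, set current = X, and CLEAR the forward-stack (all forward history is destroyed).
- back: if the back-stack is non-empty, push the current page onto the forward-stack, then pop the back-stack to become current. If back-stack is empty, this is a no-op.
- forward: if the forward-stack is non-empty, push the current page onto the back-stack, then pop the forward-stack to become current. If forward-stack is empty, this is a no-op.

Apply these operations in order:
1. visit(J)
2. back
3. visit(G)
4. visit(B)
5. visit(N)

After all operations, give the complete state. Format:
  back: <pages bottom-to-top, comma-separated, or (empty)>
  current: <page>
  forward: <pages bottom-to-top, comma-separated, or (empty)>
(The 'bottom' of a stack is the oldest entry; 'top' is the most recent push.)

After 1 (visit(J)): cur=J back=1 fwd=0
After 2 (back): cur=HOME back=0 fwd=1
After 3 (visit(G)): cur=G back=1 fwd=0
After 4 (visit(B)): cur=B back=2 fwd=0
After 5 (visit(N)): cur=N back=3 fwd=0

Answer: back: HOME,G,B
current: N
forward: (empty)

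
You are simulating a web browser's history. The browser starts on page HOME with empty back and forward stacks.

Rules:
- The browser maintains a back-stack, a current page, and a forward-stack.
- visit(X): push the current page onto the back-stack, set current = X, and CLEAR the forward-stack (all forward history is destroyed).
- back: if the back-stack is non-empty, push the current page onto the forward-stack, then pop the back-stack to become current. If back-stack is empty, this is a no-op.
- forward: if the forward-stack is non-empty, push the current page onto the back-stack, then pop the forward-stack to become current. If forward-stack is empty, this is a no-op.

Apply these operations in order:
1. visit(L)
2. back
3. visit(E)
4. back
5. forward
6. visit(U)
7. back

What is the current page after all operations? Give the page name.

After 1 (visit(L)): cur=L back=1 fwd=0
After 2 (back): cur=HOME back=0 fwd=1
After 3 (visit(E)): cur=E back=1 fwd=0
After 4 (back): cur=HOME back=0 fwd=1
After 5 (forward): cur=E back=1 fwd=0
After 6 (visit(U)): cur=U back=2 fwd=0
After 7 (back): cur=E back=1 fwd=1

Answer: E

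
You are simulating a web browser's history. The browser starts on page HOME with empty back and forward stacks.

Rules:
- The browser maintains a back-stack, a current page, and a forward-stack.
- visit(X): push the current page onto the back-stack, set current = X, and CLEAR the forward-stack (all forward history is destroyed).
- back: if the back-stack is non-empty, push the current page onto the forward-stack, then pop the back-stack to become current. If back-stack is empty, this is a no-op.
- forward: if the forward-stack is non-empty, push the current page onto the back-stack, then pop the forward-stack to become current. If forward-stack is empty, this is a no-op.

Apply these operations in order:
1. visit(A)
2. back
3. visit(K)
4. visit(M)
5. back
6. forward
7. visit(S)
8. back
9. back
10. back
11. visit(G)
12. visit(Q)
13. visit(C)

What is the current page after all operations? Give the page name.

Answer: C

Derivation:
After 1 (visit(A)): cur=A back=1 fwd=0
After 2 (back): cur=HOME back=0 fwd=1
After 3 (visit(K)): cur=K back=1 fwd=0
After 4 (visit(M)): cur=M back=2 fwd=0
After 5 (back): cur=K back=1 fwd=1
After 6 (forward): cur=M back=2 fwd=0
After 7 (visit(S)): cur=S back=3 fwd=0
After 8 (back): cur=M back=2 fwd=1
After 9 (back): cur=K back=1 fwd=2
After 10 (back): cur=HOME back=0 fwd=3
After 11 (visit(G)): cur=G back=1 fwd=0
After 12 (visit(Q)): cur=Q back=2 fwd=0
After 13 (visit(C)): cur=C back=3 fwd=0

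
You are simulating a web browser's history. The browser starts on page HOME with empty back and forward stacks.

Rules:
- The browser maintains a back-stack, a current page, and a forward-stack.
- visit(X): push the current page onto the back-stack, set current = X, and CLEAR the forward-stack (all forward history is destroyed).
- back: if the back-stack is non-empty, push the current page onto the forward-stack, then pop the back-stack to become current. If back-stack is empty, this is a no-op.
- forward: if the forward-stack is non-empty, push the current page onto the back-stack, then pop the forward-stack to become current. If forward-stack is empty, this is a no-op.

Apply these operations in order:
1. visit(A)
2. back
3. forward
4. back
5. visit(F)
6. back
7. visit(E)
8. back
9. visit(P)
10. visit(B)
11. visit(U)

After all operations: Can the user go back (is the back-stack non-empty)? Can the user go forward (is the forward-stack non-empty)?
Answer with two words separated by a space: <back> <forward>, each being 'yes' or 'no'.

After 1 (visit(A)): cur=A back=1 fwd=0
After 2 (back): cur=HOME back=0 fwd=1
After 3 (forward): cur=A back=1 fwd=0
After 4 (back): cur=HOME back=0 fwd=1
After 5 (visit(F)): cur=F back=1 fwd=0
After 6 (back): cur=HOME back=0 fwd=1
After 7 (visit(E)): cur=E back=1 fwd=0
After 8 (back): cur=HOME back=0 fwd=1
After 9 (visit(P)): cur=P back=1 fwd=0
After 10 (visit(B)): cur=B back=2 fwd=0
After 11 (visit(U)): cur=U back=3 fwd=0

Answer: yes no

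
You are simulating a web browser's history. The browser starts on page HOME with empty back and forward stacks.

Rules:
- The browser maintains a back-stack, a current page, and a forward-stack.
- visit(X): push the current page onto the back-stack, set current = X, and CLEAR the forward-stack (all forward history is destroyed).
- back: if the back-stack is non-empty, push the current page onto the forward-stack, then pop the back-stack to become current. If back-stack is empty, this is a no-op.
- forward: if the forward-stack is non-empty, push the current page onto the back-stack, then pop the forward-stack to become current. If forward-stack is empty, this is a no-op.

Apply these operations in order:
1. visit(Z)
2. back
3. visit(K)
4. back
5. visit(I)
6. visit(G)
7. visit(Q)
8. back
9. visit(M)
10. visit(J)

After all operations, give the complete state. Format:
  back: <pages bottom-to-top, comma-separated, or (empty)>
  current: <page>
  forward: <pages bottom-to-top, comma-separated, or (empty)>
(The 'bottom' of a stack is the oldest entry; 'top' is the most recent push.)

Answer: back: HOME,I,G,M
current: J
forward: (empty)

Derivation:
After 1 (visit(Z)): cur=Z back=1 fwd=0
After 2 (back): cur=HOME back=0 fwd=1
After 3 (visit(K)): cur=K back=1 fwd=0
After 4 (back): cur=HOME back=0 fwd=1
After 5 (visit(I)): cur=I back=1 fwd=0
After 6 (visit(G)): cur=G back=2 fwd=0
After 7 (visit(Q)): cur=Q back=3 fwd=0
After 8 (back): cur=G back=2 fwd=1
After 9 (visit(M)): cur=M back=3 fwd=0
After 10 (visit(J)): cur=J back=4 fwd=0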